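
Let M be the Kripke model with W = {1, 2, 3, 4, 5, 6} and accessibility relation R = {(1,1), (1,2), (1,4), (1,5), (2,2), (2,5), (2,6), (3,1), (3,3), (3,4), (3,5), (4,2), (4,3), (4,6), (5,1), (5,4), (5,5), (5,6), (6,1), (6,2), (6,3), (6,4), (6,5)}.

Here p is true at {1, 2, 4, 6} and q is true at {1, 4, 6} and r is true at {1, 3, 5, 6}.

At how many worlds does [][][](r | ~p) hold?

0

1: successors {1, 2, 4, 5}; [][](r | ~p) there: 1:F, 2:F, 4:F, 5:F. ✗
2: successors {2, 5, 6}; [][](r | ~p) there: 2:F, 5:F, 6:F. ✗
3: successors {1, 3, 4, 5}; [][](r | ~p) there: 1:F, 3:F, 4:F, 5:F. ✗
4: successors {2, 3, 6}; [][](r | ~p) there: 2:F, 3:F, 6:F. ✗
5: successors {1, 4, 5, 6}; [][](r | ~p) there: 1:F, 4:F, 5:F, 6:F. ✗
6: successors {1, 2, 3, 4, 5}; [][](r | ~p) there: 1:F, 2:F, 3:F, 4:F, 5:F. ✗
Satisfying worlds: ∅.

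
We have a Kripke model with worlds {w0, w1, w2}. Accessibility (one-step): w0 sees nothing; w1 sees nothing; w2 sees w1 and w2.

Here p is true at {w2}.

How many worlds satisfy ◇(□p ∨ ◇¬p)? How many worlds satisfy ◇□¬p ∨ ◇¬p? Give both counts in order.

1 and 1

For ◇(□p ∨ ◇¬p):
w0: no successors, so ◇(□p ∨ ◇¬p) fails. ✗
w1: no successors, so ◇(□p ∨ ◇¬p) fails. ✗
w2: successors {w1, w2}; □p ∨ ◇¬p there: w1:T, w2:T. ✓
— 1 world.
For ◇□¬p ∨ ◇¬p:
w0: ◇□¬p is F, ◇¬p is F. ✗
w1: ◇□¬p is F, ◇¬p is F. ✗
w2: ◇□¬p is T, ◇¬p is T. ✓
— 1 world.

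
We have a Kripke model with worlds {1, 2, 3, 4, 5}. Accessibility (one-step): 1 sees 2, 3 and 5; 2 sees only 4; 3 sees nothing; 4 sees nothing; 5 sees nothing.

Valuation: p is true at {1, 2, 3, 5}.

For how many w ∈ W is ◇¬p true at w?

1

1: successors {2, 3, 5}; ¬p there: 2:F, 3:F, 5:F. ✗
2: successors {4}; ¬p there: 4:T. ✓
3: no successors, so ◇¬p fails. ✗
4: no successors, so ◇¬p fails. ✗
5: no successors, so ◇¬p fails. ✗
Satisfying worlds: {2}.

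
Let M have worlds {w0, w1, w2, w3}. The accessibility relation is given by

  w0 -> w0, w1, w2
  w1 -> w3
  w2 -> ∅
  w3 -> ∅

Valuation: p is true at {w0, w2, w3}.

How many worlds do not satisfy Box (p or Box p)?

w0: successors {w0, w1, w2}; p or Box p there: w0:T, w1:T, w2:T. ✓
w1: successors {w3}; p or Box p there: w3:T. ✓
w2: no successors, so Box (p or Box p) holds vacuously. ✓
w3: no successors, so Box (p or Box p) holds vacuously. ✓
Satisfying worlds: {w0, w1, w2, w3}.
So Box (p or Box p) fails at the other 0 worlds.

0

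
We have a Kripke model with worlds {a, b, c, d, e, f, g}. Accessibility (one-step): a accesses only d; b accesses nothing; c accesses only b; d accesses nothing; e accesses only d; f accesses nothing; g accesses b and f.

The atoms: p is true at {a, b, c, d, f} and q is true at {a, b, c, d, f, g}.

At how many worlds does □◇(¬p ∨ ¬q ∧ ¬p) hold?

3

a: successors {d}; ◇(¬p ∨ ¬q ∧ ¬p) there: d:F. ✗
b: no successors, so □◇(¬p ∨ ¬q ∧ ¬p) holds vacuously. ✓
c: successors {b}; ◇(¬p ∨ ¬q ∧ ¬p) there: b:F. ✗
d: no successors, so □◇(¬p ∨ ¬q ∧ ¬p) holds vacuously. ✓
e: successors {d}; ◇(¬p ∨ ¬q ∧ ¬p) there: d:F. ✗
f: no successors, so □◇(¬p ∨ ¬q ∧ ¬p) holds vacuously. ✓
g: successors {b, f}; ◇(¬p ∨ ¬q ∧ ¬p) there: b:F, f:F. ✗
Satisfying worlds: {b, d, f}.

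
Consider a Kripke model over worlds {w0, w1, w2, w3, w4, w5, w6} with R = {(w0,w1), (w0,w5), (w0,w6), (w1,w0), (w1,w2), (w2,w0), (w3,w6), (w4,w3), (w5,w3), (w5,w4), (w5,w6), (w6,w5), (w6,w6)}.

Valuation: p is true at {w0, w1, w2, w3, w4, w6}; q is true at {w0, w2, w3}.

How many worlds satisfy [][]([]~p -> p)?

7

w0: successors {w1, w5, w6}; []([]~p -> p) there: w1:T, w5:T, w6:T. ✓
w1: successors {w0, w2}; []([]~p -> p) there: w0:T, w2:T. ✓
w2: successors {w0}; []([]~p -> p) there: w0:T. ✓
w3: successors {w6}; []([]~p -> p) there: w6:T. ✓
w4: successors {w3}; []([]~p -> p) there: w3:T. ✓
w5: successors {w3, w4, w6}; []([]~p -> p) there: w3:T, w4:T, w6:T. ✓
w6: successors {w5, w6}; []([]~p -> p) there: w5:T, w6:T. ✓
Satisfying worlds: {w0, w1, w2, w3, w4, w5, w6}.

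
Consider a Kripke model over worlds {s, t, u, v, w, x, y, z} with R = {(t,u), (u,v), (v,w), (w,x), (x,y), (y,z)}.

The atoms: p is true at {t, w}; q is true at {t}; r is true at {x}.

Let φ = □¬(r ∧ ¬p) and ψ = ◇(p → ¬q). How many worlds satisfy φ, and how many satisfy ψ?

For □¬(r ∧ ¬p):
s: no successors, so □¬(r ∧ ¬p) holds vacuously. ✓
t: successors {u}; ¬(r ∧ ¬p) there: u:T. ✓
u: successors {v}; ¬(r ∧ ¬p) there: v:T. ✓
v: successors {w}; ¬(r ∧ ¬p) there: w:T. ✓
w: successors {x}; ¬(r ∧ ¬p) there: x:F. ✗
x: successors {y}; ¬(r ∧ ¬p) there: y:T. ✓
y: successors {z}; ¬(r ∧ ¬p) there: z:T. ✓
z: no successors, so □¬(r ∧ ¬p) holds vacuously. ✓
— 7 worlds.
For ◇(p → ¬q):
s: no successors, so ◇(p → ¬q) fails. ✗
t: successors {u}; p → ¬q there: u:T. ✓
u: successors {v}; p → ¬q there: v:T. ✓
v: successors {w}; p → ¬q there: w:T. ✓
w: successors {x}; p → ¬q there: x:T. ✓
x: successors {y}; p → ¬q there: y:T. ✓
y: successors {z}; p → ¬q there: z:T. ✓
z: no successors, so ◇(p → ¬q) fails. ✗
— 6 worlds.

7 and 6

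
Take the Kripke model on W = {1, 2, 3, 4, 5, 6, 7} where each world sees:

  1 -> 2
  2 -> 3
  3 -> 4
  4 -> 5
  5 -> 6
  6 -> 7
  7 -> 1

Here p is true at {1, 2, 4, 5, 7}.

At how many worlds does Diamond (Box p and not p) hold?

1: successors {2}; Box p and not p there: 2:F. ✗
2: successors {3}; Box p and not p there: 3:T. ✓
3: successors {4}; Box p and not p there: 4:F. ✗
4: successors {5}; Box p and not p there: 5:F. ✗
5: successors {6}; Box p and not p there: 6:T. ✓
6: successors {7}; Box p and not p there: 7:F. ✗
7: successors {1}; Box p and not p there: 1:F. ✗
Satisfying worlds: {2, 5}.

2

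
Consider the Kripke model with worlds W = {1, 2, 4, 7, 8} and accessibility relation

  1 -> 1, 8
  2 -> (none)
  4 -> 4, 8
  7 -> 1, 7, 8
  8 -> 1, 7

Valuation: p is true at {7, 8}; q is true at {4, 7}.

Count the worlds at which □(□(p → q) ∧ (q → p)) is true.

1: successors {1, 8}; □(p → q) ∧ (q → p) there: 1:F, 8:T. ✗
2: no successors, so □(□(p → q) ∧ (q → p)) holds vacuously. ✓
4: successors {4, 8}; □(p → q) ∧ (q → p) there: 4:F, 8:T. ✗
7: successors {1, 7, 8}; □(p → q) ∧ (q → p) there: 1:F, 7:F, 8:T. ✗
8: successors {1, 7}; □(p → q) ∧ (q → p) there: 1:F, 7:F. ✗
Satisfying worlds: {2}.

1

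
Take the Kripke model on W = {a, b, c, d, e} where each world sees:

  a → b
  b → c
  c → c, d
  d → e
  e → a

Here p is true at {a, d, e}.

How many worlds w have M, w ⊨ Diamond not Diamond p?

a: successors {b}; not Diamond p there: b:T. ✓
b: successors {c}; not Diamond p there: c:F. ✗
c: successors {c, d}; not Diamond p there: c:F, d:F. ✗
d: successors {e}; not Diamond p there: e:F. ✗
e: successors {a}; not Diamond p there: a:T. ✓
Satisfying worlds: {a, e}.

2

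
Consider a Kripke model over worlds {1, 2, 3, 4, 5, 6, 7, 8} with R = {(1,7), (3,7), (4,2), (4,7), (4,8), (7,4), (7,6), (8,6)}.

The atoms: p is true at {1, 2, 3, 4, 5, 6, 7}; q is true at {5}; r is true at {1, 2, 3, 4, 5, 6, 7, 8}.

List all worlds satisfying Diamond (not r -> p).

1: successors {7}; not r -> p there: 7:T. ✓
2: no successors, so Diamond (not r -> p) fails. ✗
3: successors {7}; not r -> p there: 7:T. ✓
4: successors {2, 7, 8}; not r -> p there: 2:T, 7:T, 8:T. ✓
5: no successors, so Diamond (not r -> p) fails. ✗
6: no successors, so Diamond (not r -> p) fails. ✗
7: successors {4, 6}; not r -> p there: 4:T, 6:T. ✓
8: successors {6}; not r -> p there: 6:T. ✓

{1, 3, 4, 7, 8}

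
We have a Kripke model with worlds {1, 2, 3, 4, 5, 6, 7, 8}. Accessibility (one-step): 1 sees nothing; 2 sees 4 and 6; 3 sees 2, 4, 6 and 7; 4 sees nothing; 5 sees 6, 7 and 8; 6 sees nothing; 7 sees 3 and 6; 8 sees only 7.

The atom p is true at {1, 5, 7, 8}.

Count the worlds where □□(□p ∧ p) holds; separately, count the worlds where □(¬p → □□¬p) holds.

For □□(□p ∧ p):
1: no successors, so □□(□p ∧ p) holds vacuously. ✓
2: successors {4, 6}; □(□p ∧ p) there: 4:T, 6:T. ✓
3: successors {2, 4, 6, 7}; □(□p ∧ p) there: 2:F, 4:T, 6:T, 7:F. ✗
4: no successors, so □□(□p ∧ p) holds vacuously. ✓
5: successors {6, 7, 8}; □(□p ∧ p) there: 6:T, 7:F, 8:F. ✗
6: no successors, so □□(□p ∧ p) holds vacuously. ✓
7: successors {3, 6}; □(□p ∧ p) there: 3:F, 6:T. ✗
8: successors {7}; □(□p ∧ p) there: 7:F. ✗
— 4 worlds.
For □(¬p → □□¬p):
1: no successors, so □(¬p → □□¬p) holds vacuously. ✓
2: successors {4, 6}; ¬p → □□¬p there: 4:T, 6:T. ✓
3: successors {2, 4, 6, 7}; ¬p → □□¬p there: 2:T, 4:T, 6:T, 7:T. ✓
4: no successors, so □(¬p → □□¬p) holds vacuously. ✓
5: successors {6, 7, 8}; ¬p → □□¬p there: 6:T, 7:T, 8:T. ✓
6: no successors, so □(¬p → □□¬p) holds vacuously. ✓
7: successors {3, 6}; ¬p → □□¬p there: 3:T, 6:T. ✓
8: successors {7}; ¬p → □□¬p there: 7:T. ✓
— 8 worlds.

4 and 8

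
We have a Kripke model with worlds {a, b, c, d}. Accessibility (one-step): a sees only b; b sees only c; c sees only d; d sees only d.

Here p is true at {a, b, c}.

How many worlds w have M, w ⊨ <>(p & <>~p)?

a: successors {b}; p & <>~p there: b:F. ✗
b: successors {c}; p & <>~p there: c:T. ✓
c: successors {d}; p & <>~p there: d:F. ✗
d: successors {d}; p & <>~p there: d:F. ✗
Satisfying worlds: {b}.

1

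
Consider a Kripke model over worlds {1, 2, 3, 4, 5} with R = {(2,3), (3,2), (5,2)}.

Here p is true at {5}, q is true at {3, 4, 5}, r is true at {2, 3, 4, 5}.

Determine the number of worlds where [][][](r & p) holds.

2

1: no successors, so [][][](r & p) holds vacuously. ✓
2: successors {3}; [][](r & p) there: 3:F. ✗
3: successors {2}; [][](r & p) there: 2:F. ✗
4: no successors, so [][][](r & p) holds vacuously. ✓
5: successors {2}; [][](r & p) there: 2:F. ✗
Satisfying worlds: {1, 4}.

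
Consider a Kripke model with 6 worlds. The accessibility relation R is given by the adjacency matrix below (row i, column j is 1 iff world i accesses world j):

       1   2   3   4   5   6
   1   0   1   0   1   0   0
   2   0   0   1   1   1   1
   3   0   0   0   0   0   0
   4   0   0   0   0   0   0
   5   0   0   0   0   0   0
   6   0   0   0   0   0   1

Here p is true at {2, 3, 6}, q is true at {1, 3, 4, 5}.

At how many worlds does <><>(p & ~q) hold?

1: successors {2, 4}; <>(p & ~q) there: 2:T, 4:F. ✓
2: successors {3, 4, 5, 6}; <>(p & ~q) there: 3:F, 4:F, 5:F, 6:T. ✓
3: no successors, so <><>(p & ~q) fails. ✗
4: no successors, so <><>(p & ~q) fails. ✗
5: no successors, so <><>(p & ~q) fails. ✗
6: successors {6}; <>(p & ~q) there: 6:T. ✓
Satisfying worlds: {1, 2, 6}.

3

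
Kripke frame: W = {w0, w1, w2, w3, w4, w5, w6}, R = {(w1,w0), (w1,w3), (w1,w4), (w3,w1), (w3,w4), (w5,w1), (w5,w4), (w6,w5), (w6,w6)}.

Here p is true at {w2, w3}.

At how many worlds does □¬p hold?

6

w0: no successors, so □¬p holds vacuously. ✓
w1: successors {w0, w3, w4}; ¬p there: w0:T, w3:F, w4:T. ✗
w2: no successors, so □¬p holds vacuously. ✓
w3: successors {w1, w4}; ¬p there: w1:T, w4:T. ✓
w4: no successors, so □¬p holds vacuously. ✓
w5: successors {w1, w4}; ¬p there: w1:T, w4:T. ✓
w6: successors {w5, w6}; ¬p there: w5:T, w6:T. ✓
Satisfying worlds: {w0, w2, w3, w4, w5, w6}.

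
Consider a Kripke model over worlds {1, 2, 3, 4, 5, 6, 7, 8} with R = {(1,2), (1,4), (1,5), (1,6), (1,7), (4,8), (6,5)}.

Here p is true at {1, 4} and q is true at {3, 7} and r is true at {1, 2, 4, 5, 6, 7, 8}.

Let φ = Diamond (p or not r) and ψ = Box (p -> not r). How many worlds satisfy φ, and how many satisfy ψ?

For Diamond (p or not r):
1: successors {2, 4, 5, 6, 7}; p or not r there: 2:F, 4:T, 5:F, 6:F, 7:F. ✓
2: no successors, so Diamond (p or not r) fails. ✗
3: no successors, so Diamond (p or not r) fails. ✗
4: successors {8}; p or not r there: 8:F. ✗
5: no successors, so Diamond (p or not r) fails. ✗
6: successors {5}; p or not r there: 5:F. ✗
7: no successors, so Diamond (p or not r) fails. ✗
8: no successors, so Diamond (p or not r) fails. ✗
— 1 world.
For Box (p -> not r):
1: successors {2, 4, 5, 6, 7}; p -> not r there: 2:T, 4:F, 5:T, 6:T, 7:T. ✗
2: no successors, so Box (p -> not r) holds vacuously. ✓
3: no successors, so Box (p -> not r) holds vacuously. ✓
4: successors {8}; p -> not r there: 8:T. ✓
5: no successors, so Box (p -> not r) holds vacuously. ✓
6: successors {5}; p -> not r there: 5:T. ✓
7: no successors, so Box (p -> not r) holds vacuously. ✓
8: no successors, so Box (p -> not r) holds vacuously. ✓
— 7 worlds.

1 and 7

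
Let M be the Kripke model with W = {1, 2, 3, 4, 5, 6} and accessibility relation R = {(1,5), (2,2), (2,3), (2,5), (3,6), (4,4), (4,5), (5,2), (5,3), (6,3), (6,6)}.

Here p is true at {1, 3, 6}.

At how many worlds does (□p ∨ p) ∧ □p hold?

2

1: □p ∨ p is T, □p is F. ✗
2: □p ∨ p is F, □p is F. ✗
3: □p ∨ p is T, □p is T. ✓
4: □p ∨ p is F, □p is F. ✗
5: □p ∨ p is F, □p is F. ✗
6: □p ∨ p is T, □p is T. ✓
Satisfying worlds: {3, 6}.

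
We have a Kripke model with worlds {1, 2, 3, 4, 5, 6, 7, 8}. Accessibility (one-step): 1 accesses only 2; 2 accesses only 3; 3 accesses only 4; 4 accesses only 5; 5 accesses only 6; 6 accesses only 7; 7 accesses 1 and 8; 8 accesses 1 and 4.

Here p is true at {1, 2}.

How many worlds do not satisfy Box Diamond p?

6

1: successors {2}; Diamond p there: 2:F. ✗
2: successors {3}; Diamond p there: 3:F. ✗
3: successors {4}; Diamond p there: 4:F. ✗
4: successors {5}; Diamond p there: 5:F. ✗
5: successors {6}; Diamond p there: 6:F. ✗
6: successors {7}; Diamond p there: 7:T. ✓
7: successors {1, 8}; Diamond p there: 1:T, 8:T. ✓
8: successors {1, 4}; Diamond p there: 1:T, 4:F. ✗
Satisfying worlds: {6, 7}.
So Box Diamond p fails at the other 6 worlds.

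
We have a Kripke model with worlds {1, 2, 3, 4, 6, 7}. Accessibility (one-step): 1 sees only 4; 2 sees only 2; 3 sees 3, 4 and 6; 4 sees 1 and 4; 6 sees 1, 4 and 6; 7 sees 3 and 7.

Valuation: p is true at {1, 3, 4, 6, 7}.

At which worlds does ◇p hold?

1: successors {4}; p there: 4:T. ✓
2: successors {2}; p there: 2:F. ✗
3: successors {3, 4, 6}; p there: 3:T, 4:T, 6:T. ✓
4: successors {1, 4}; p there: 1:T, 4:T. ✓
6: successors {1, 4, 6}; p there: 1:T, 4:T, 6:T. ✓
7: successors {3, 7}; p there: 3:T, 7:T. ✓

{1, 3, 4, 6, 7}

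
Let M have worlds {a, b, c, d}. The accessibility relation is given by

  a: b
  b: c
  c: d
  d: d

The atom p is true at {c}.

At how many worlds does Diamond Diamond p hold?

1

a: successors {b}; Diamond p there: b:T. ✓
b: successors {c}; Diamond p there: c:F. ✗
c: successors {d}; Diamond p there: d:F. ✗
d: successors {d}; Diamond p there: d:F. ✗
Satisfying worlds: {a}.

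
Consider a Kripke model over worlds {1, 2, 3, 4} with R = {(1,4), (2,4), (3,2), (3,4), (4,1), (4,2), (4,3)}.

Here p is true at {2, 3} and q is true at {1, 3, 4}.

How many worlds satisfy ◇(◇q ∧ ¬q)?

1: successors {4}; ◇q ∧ ¬q there: 4:F. ✗
2: successors {4}; ◇q ∧ ¬q there: 4:F. ✗
3: successors {2, 4}; ◇q ∧ ¬q there: 2:T, 4:F. ✓
4: successors {1, 2, 3}; ◇q ∧ ¬q there: 1:F, 2:T, 3:F. ✓
Satisfying worlds: {3, 4}.

2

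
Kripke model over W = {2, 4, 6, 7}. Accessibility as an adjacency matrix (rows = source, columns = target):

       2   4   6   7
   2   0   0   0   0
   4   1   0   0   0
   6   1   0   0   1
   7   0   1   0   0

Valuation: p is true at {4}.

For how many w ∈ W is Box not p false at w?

2: no successors, so Box not p holds vacuously. ✓
4: successors {2}; not p there: 2:T. ✓
6: successors {2, 7}; not p there: 2:T, 7:T. ✓
7: successors {4}; not p there: 4:F. ✗
Satisfying worlds: {2, 4, 6}.
So Box not p fails at the other 1 world.

1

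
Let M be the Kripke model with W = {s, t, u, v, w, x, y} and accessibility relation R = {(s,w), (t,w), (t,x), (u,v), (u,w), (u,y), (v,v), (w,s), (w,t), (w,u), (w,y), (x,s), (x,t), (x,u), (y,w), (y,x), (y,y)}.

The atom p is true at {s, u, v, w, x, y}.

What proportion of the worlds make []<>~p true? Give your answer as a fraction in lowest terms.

2/7

s: successors {w}; <>~p there: w:T. ✓
t: successors {w, x}; <>~p there: w:T, x:T. ✓
u: successors {v, w, y}; <>~p there: v:F, w:T, y:F. ✗
v: successors {v}; <>~p there: v:F. ✗
w: successors {s, t, u, y}; <>~p there: s:F, t:F, u:F, y:F. ✗
x: successors {s, t, u}; <>~p there: s:F, t:F, u:F. ✗
y: successors {w, x, y}; <>~p there: w:T, x:T, y:F. ✗
That's 2 of 7 worlds, so 2/7.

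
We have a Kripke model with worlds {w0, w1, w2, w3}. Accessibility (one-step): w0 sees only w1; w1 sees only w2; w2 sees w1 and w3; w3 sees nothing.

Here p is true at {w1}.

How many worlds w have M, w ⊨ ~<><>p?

3

w0: <><>p is F. ✓
w1: <><>p is T. ✗
w2: <><>p is F. ✓
w3: <><>p is F. ✓
Satisfying worlds: {w0, w2, w3}.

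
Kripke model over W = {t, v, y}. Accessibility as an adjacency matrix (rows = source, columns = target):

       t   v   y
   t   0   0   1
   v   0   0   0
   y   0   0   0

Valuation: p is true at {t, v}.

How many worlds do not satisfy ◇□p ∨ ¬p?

t: ◇□p is T, ¬p is F. ✓
v: ◇□p is F, ¬p is F. ✗
y: ◇□p is F, ¬p is T. ✓
Satisfying worlds: {t, y}.
So ◇□p ∨ ¬p fails at the other 1 world.

1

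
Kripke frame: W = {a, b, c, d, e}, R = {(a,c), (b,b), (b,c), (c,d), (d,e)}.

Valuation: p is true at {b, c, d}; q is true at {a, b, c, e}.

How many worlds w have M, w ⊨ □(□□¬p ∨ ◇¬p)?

4

a: successors {c}; □□¬p ∨ ◇¬p there: c:T. ✓
b: successors {b, c}; □□¬p ∨ ◇¬p there: b:F, c:T. ✗
c: successors {d}; □□¬p ∨ ◇¬p there: d:T. ✓
d: successors {e}; □□¬p ∨ ◇¬p there: e:T. ✓
e: no successors, so □(□□¬p ∨ ◇¬p) holds vacuously. ✓
Satisfying worlds: {a, c, d, e}.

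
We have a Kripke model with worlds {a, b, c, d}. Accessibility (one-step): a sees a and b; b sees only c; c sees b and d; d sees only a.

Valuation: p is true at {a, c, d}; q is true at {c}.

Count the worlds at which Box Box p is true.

a: successors {a, b}; Box p there: a:F, b:T. ✗
b: successors {c}; Box p there: c:F. ✗
c: successors {b, d}; Box p there: b:T, d:T. ✓
d: successors {a}; Box p there: a:F. ✗
Satisfying worlds: {c}.

1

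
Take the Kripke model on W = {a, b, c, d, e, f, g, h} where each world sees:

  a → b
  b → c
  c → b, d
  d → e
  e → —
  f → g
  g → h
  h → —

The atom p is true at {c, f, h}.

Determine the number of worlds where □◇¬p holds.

a: successors {b}; ◇¬p there: b:F. ✗
b: successors {c}; ◇¬p there: c:T. ✓
c: successors {b, d}; ◇¬p there: b:F, d:T. ✗
d: successors {e}; ◇¬p there: e:F. ✗
e: no successors, so □◇¬p holds vacuously. ✓
f: successors {g}; ◇¬p there: g:F. ✗
g: successors {h}; ◇¬p there: h:F. ✗
h: no successors, so □◇¬p holds vacuously. ✓
Satisfying worlds: {b, e, h}.

3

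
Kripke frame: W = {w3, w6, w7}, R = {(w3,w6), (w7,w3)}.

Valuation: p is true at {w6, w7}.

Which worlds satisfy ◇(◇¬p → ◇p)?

{w3, w7}

w3: successors {w6}; ◇¬p → ◇p there: w6:T. ✓
w6: no successors, so ◇(◇¬p → ◇p) fails. ✗
w7: successors {w3}; ◇¬p → ◇p there: w3:T. ✓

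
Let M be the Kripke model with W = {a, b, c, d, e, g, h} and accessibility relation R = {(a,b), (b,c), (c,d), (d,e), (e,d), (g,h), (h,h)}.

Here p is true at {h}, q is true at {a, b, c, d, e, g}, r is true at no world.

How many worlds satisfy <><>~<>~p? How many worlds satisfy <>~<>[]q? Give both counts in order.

For <><>~<>~p:
a: successors {b}; <>~<>~p there: b:F. ✗
b: successors {c}; <>~<>~p there: c:F. ✗
c: successors {d}; <>~<>~p there: d:F. ✗
d: successors {e}; <>~<>~p there: e:F. ✗
e: successors {d}; <>~<>~p there: d:F. ✗
g: successors {h}; <>~<>~p there: h:T. ✓
h: successors {h}; <>~<>~p there: h:T. ✓
— 2 worlds.
For <>~<>[]q:
a: successors {b}; ~<>[]q there: b:F. ✗
b: successors {c}; ~<>[]q there: c:F. ✗
c: successors {d}; ~<>[]q there: d:F. ✗
d: successors {e}; ~<>[]q there: e:F. ✗
e: successors {d}; ~<>[]q there: d:F. ✗
g: successors {h}; ~<>[]q there: h:T. ✓
h: successors {h}; ~<>[]q there: h:T. ✓
— 2 worlds.

2 and 2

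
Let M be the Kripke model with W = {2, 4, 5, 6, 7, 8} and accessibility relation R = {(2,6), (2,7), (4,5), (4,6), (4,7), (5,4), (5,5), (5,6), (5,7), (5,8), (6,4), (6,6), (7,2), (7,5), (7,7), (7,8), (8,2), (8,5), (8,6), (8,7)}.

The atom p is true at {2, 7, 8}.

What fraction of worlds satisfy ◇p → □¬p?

1/6

2: ◇p is T, □¬p is F. ✗
4: ◇p is T, □¬p is F. ✗
5: ◇p is T, □¬p is F. ✗
6: ◇p is F, □¬p is T. ✓
7: ◇p is T, □¬p is F. ✗
8: ◇p is T, □¬p is F. ✗
That's 1 of 6 worlds, so 1/6.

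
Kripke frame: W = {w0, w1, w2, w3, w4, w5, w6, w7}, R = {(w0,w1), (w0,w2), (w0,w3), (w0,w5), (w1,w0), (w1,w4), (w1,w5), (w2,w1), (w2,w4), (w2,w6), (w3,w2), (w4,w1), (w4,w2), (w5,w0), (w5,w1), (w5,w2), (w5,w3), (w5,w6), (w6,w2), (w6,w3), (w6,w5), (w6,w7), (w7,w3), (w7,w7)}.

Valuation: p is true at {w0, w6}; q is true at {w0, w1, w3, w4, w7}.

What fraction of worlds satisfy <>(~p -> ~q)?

7/8

w0: successors {w1, w2, w3, w5}; ~p -> ~q there: w1:F, w2:T, w3:F, w5:T. ✓
w1: successors {w0, w4, w5}; ~p -> ~q there: w0:T, w4:F, w5:T. ✓
w2: successors {w1, w4, w6}; ~p -> ~q there: w1:F, w4:F, w6:T. ✓
w3: successors {w2}; ~p -> ~q there: w2:T. ✓
w4: successors {w1, w2}; ~p -> ~q there: w1:F, w2:T. ✓
w5: successors {w0, w1, w2, w3, w6}; ~p -> ~q there: w0:T, w1:F, w2:T, w3:F, w6:T. ✓
w6: successors {w2, w3, w5, w7}; ~p -> ~q there: w2:T, w3:F, w5:T, w7:F. ✓
w7: successors {w3, w7}; ~p -> ~q there: w3:F, w7:F. ✗
That's 7 of 8 worlds, so 7/8.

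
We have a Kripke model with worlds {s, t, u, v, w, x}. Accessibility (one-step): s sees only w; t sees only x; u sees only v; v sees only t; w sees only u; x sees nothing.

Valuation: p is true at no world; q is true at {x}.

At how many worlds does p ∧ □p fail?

s: p is F, □p is F. ✗
t: p is F, □p is F. ✗
u: p is F, □p is F. ✗
v: p is F, □p is F. ✗
w: p is F, □p is F. ✗
x: p is F, □p is T. ✗
Satisfying worlds: ∅.
So p ∧ □p fails at the other 6 worlds.

6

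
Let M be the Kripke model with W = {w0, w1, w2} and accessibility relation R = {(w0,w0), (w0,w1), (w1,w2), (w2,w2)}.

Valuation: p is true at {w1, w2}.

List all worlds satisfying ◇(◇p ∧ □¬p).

∅

w0: successors {w0, w1}; ◇p ∧ □¬p there: w0:F, w1:F. ✗
w1: successors {w2}; ◇p ∧ □¬p there: w2:F. ✗
w2: successors {w2}; ◇p ∧ □¬p there: w2:F. ✗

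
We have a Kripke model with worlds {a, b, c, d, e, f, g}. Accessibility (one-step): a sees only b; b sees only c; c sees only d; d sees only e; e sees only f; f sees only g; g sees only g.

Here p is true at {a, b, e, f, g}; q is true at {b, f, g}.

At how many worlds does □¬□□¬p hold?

6

a: successors {b}; ¬□□¬p there: b:F. ✗
b: successors {c}; ¬□□¬p there: c:T. ✓
c: successors {d}; ¬□□¬p there: d:T. ✓
d: successors {e}; ¬□□¬p there: e:T. ✓
e: successors {f}; ¬□□¬p there: f:T. ✓
f: successors {g}; ¬□□¬p there: g:T. ✓
g: successors {g}; ¬□□¬p there: g:T. ✓
Satisfying worlds: {b, c, d, e, f, g}.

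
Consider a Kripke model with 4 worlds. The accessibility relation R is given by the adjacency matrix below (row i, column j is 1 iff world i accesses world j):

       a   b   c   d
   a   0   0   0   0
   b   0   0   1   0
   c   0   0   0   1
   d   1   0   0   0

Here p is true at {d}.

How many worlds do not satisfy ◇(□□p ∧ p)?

3

a: no successors, so ◇(□□p ∧ p) fails. ✗
b: successors {c}; □□p ∧ p there: c:F. ✗
c: successors {d}; □□p ∧ p there: d:T. ✓
d: successors {a}; □□p ∧ p there: a:F. ✗
Satisfying worlds: {c}.
So ◇(□□p ∧ p) fails at the other 3 worlds.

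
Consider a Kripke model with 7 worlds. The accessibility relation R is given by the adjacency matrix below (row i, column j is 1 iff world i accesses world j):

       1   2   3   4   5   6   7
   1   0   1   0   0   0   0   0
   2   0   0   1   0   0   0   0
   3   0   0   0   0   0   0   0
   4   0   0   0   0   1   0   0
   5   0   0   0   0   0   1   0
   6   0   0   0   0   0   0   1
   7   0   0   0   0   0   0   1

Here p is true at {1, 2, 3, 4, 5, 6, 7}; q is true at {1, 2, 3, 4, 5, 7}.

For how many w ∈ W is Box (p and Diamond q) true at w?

1: successors {2}; p and Diamond q there: 2:T. ✓
2: successors {3}; p and Diamond q there: 3:F. ✗
3: no successors, so Box (p and Diamond q) holds vacuously. ✓
4: successors {5}; p and Diamond q there: 5:F. ✗
5: successors {6}; p and Diamond q there: 6:T. ✓
6: successors {7}; p and Diamond q there: 7:T. ✓
7: successors {7}; p and Diamond q there: 7:T. ✓
Satisfying worlds: {1, 3, 5, 6, 7}.

5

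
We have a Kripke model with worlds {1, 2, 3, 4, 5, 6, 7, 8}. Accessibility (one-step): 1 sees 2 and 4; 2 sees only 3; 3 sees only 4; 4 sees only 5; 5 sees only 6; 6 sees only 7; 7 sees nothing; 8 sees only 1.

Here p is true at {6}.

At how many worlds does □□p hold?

1: successors {2, 4}; □p there: 2:F, 4:F. ✗
2: successors {3}; □p there: 3:F. ✗
3: successors {4}; □p there: 4:F. ✗
4: successors {5}; □p there: 5:T. ✓
5: successors {6}; □p there: 6:F. ✗
6: successors {7}; □p there: 7:T. ✓
7: no successors, so □□p holds vacuously. ✓
8: successors {1}; □p there: 1:F. ✗
Satisfying worlds: {4, 6, 7}.

3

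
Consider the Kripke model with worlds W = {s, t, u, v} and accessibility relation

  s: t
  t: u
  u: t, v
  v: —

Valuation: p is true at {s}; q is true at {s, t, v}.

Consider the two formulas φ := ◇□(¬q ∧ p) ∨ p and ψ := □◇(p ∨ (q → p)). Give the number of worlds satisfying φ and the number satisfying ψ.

For ◇□(¬q ∧ p) ∨ p:
s: ◇□(¬q ∧ p) is F, p is T. ✓
t: ◇□(¬q ∧ p) is F, p is F. ✗
u: ◇□(¬q ∧ p) is T, p is F. ✓
v: ◇□(¬q ∧ p) is F, p is F. ✗
— 2 worlds.
For □◇(p ∨ (q → p)):
s: successors {t}; ◇(p ∨ (q → p)) there: t:T. ✓
t: successors {u}; ◇(p ∨ (q → p)) there: u:F. ✗
u: successors {t, v}; ◇(p ∨ (q → p)) there: t:T, v:F. ✗
v: no successors, so □◇(p ∨ (q → p)) holds vacuously. ✓
— 2 worlds.

2 and 2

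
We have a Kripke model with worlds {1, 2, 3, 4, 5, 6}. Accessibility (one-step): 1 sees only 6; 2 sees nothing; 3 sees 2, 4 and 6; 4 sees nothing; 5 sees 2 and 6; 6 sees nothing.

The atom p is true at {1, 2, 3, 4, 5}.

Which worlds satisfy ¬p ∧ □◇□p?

{6}

1: ¬p is F, □◇□p is F. ✗
2: ¬p is F, □◇□p is T. ✗
3: ¬p is F, □◇□p is F. ✗
4: ¬p is F, □◇□p is T. ✗
5: ¬p is F, □◇□p is F. ✗
6: ¬p is T, □◇□p is T. ✓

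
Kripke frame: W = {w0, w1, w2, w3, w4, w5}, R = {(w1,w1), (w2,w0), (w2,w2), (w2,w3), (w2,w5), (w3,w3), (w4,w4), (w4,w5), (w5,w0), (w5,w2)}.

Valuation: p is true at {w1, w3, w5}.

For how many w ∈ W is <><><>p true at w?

5

w0: no successors, so <><><>p fails. ✗
w1: successors {w1}; <><>p there: w1:T. ✓
w2: successors {w0, w2, w3, w5}; <><>p there: w0:F, w2:T, w3:T, w5:T. ✓
w3: successors {w3}; <><>p there: w3:T. ✓
w4: successors {w4, w5}; <><>p there: w4:T, w5:T. ✓
w5: successors {w0, w2}; <><>p there: w0:F, w2:T. ✓
Satisfying worlds: {w1, w2, w3, w4, w5}.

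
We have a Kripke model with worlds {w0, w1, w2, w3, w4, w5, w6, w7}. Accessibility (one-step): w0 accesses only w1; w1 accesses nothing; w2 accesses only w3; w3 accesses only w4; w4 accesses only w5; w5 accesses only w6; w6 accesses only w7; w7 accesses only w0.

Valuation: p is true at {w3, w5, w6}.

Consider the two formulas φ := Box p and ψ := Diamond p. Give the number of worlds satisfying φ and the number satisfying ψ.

For Box p:
w0: successors {w1}; p there: w1:F. ✗
w1: no successors, so Box p holds vacuously. ✓
w2: successors {w3}; p there: w3:T. ✓
w3: successors {w4}; p there: w4:F. ✗
w4: successors {w5}; p there: w5:T. ✓
w5: successors {w6}; p there: w6:T. ✓
w6: successors {w7}; p there: w7:F. ✗
w7: successors {w0}; p there: w0:F. ✗
— 4 worlds.
For Diamond p:
w0: successors {w1}; p there: w1:F. ✗
w1: no successors, so Diamond p fails. ✗
w2: successors {w3}; p there: w3:T. ✓
w3: successors {w4}; p there: w4:F. ✗
w4: successors {w5}; p there: w5:T. ✓
w5: successors {w6}; p there: w6:T. ✓
w6: successors {w7}; p there: w7:F. ✗
w7: successors {w0}; p there: w0:F. ✗
— 3 worlds.

4 and 3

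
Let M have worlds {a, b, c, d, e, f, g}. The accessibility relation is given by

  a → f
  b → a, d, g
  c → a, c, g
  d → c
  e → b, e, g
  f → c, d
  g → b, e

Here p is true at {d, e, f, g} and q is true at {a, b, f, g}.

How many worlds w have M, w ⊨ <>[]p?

2

a: successors {f}; []p there: f:F. ✗
b: successors {a, d, g}; []p there: a:T, d:F, g:F. ✓
c: successors {a, c, g}; []p there: a:T, c:F, g:F. ✓
d: successors {c}; []p there: c:F. ✗
e: successors {b, e, g}; []p there: b:F, e:F, g:F. ✗
f: successors {c, d}; []p there: c:F, d:F. ✗
g: successors {b, e}; []p there: b:F, e:F. ✗
Satisfying worlds: {b, c}.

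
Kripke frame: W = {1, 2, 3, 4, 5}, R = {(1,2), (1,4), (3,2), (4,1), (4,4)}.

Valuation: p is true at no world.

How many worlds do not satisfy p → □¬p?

0

1: p is F, □¬p is T. ✓
2: p is F, □¬p is T. ✓
3: p is F, □¬p is T. ✓
4: p is F, □¬p is T. ✓
5: p is F, □¬p is T. ✓
Satisfying worlds: {1, 2, 3, 4, 5}.
So p → □¬p fails at the other 0 worlds.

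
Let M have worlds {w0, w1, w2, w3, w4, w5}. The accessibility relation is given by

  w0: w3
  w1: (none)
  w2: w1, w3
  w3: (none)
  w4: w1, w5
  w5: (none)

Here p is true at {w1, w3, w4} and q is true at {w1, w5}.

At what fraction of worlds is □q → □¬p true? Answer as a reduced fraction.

w0: □q is F, □¬p is F. ✓
w1: □q is T, □¬p is T. ✓
w2: □q is F, □¬p is F. ✓
w3: □q is T, □¬p is T. ✓
w4: □q is T, □¬p is F. ✗
w5: □q is T, □¬p is T. ✓
That's 5 of 6 worlds, so 5/6.

5/6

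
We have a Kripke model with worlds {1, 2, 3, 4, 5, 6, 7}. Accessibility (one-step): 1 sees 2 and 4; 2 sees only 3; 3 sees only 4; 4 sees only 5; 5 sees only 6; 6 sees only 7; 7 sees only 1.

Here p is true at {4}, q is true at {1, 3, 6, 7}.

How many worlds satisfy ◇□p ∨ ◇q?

1: ◇□p is F, ◇q is F. ✗
2: ◇□p is T, ◇q is T. ✓
3: ◇□p is F, ◇q is F. ✗
4: ◇□p is F, ◇q is F. ✗
5: ◇□p is F, ◇q is T. ✓
6: ◇□p is F, ◇q is T. ✓
7: ◇□p is F, ◇q is T. ✓
Satisfying worlds: {2, 5, 6, 7}.

4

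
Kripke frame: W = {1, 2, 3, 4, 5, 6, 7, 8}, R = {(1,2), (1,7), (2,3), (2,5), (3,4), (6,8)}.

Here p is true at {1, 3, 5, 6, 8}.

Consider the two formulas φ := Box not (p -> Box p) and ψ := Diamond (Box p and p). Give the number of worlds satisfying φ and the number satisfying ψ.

For Box not (p -> Box p):
1: successors {2, 7}; not (p -> Box p) there: 2:F, 7:F. ✗
2: successors {3, 5}; not (p -> Box p) there: 3:T, 5:F. ✗
3: successors {4}; not (p -> Box p) there: 4:F. ✗
4: no successors, so Box not (p -> Box p) holds vacuously. ✓
5: no successors, so Box not (p -> Box p) holds vacuously. ✓
6: successors {8}; not (p -> Box p) there: 8:F. ✗
7: no successors, so Box not (p -> Box p) holds vacuously. ✓
8: no successors, so Box not (p -> Box p) holds vacuously. ✓
— 4 worlds.
For Diamond (Box p and p):
1: successors {2, 7}; Box p and p there: 2:F, 7:F. ✗
2: successors {3, 5}; Box p and p there: 3:F, 5:T. ✓
3: successors {4}; Box p and p there: 4:F. ✗
4: no successors, so Diamond (Box p and p) fails. ✗
5: no successors, so Diamond (Box p and p) fails. ✗
6: successors {8}; Box p and p there: 8:T. ✓
7: no successors, so Diamond (Box p and p) fails. ✗
8: no successors, so Diamond (Box p and p) fails. ✗
— 2 worlds.

4 and 2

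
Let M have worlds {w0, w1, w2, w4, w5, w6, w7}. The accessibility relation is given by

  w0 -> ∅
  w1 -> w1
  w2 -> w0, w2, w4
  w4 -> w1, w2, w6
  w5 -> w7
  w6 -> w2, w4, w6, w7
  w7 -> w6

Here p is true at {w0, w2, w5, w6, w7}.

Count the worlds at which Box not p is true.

2

w0: no successors, so Box not p holds vacuously. ✓
w1: successors {w1}; not p there: w1:T. ✓
w2: successors {w0, w2, w4}; not p there: w0:F, w2:F, w4:T. ✗
w4: successors {w1, w2, w6}; not p there: w1:T, w2:F, w6:F. ✗
w5: successors {w7}; not p there: w7:F. ✗
w6: successors {w2, w4, w6, w7}; not p there: w2:F, w4:T, w6:F, w7:F. ✗
w7: successors {w6}; not p there: w6:F. ✗
Satisfying worlds: {w0, w1}.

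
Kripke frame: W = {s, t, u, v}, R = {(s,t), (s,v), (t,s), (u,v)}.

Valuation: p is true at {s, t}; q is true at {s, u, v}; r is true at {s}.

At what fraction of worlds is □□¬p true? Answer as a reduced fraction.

1/2

s: successors {t, v}; □¬p there: t:F, v:T. ✗
t: successors {s}; □¬p there: s:F. ✗
u: successors {v}; □¬p there: v:T. ✓
v: no successors, so □□¬p holds vacuously. ✓
That's 2 of 4 worlds, so 2/4 = 1/2.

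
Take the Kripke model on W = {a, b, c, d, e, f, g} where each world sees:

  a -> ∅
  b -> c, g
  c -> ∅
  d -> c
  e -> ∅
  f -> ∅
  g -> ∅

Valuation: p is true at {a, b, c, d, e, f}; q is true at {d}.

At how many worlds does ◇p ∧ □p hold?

a: ◇p is F, □p is T. ✗
b: ◇p is T, □p is F. ✗
c: ◇p is F, □p is T. ✗
d: ◇p is T, □p is T. ✓
e: ◇p is F, □p is T. ✗
f: ◇p is F, □p is T. ✗
g: ◇p is F, □p is T. ✗
Satisfying worlds: {d}.

1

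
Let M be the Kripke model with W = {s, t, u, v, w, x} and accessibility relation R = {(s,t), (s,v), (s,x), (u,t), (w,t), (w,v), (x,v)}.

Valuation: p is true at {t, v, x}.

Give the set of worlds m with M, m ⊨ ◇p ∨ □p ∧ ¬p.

s: ◇p is T, □p ∧ ¬p is T. ✓
t: ◇p is F, □p ∧ ¬p is F. ✗
u: ◇p is T, □p ∧ ¬p is T. ✓
v: ◇p is F, □p ∧ ¬p is F. ✗
w: ◇p is T, □p ∧ ¬p is T. ✓
x: ◇p is T, □p ∧ ¬p is F. ✓

{s, u, w, x}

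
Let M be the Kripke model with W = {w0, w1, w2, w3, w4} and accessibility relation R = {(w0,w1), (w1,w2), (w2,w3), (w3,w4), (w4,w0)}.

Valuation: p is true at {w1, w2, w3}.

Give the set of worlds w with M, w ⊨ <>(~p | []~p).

w0: successors {w1}; ~p | []~p there: w1:F. ✗
w1: successors {w2}; ~p | []~p there: w2:F. ✗
w2: successors {w3}; ~p | []~p there: w3:T. ✓
w3: successors {w4}; ~p | []~p there: w4:T. ✓
w4: successors {w0}; ~p | []~p there: w0:T. ✓

{w2, w3, w4}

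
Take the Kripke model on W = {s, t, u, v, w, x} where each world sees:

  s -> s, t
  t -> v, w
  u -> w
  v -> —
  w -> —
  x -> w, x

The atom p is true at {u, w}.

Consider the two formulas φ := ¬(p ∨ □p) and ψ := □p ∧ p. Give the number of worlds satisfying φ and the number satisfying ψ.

For ¬(p ∨ □p):
s: p ∨ □p is F. ✓
t: p ∨ □p is F. ✓
u: p ∨ □p is T. ✗
v: p ∨ □p is T. ✗
w: p ∨ □p is T. ✗
x: p ∨ □p is F. ✓
— 3 worlds.
For □p ∧ p:
s: □p is F, p is F. ✗
t: □p is F, p is F. ✗
u: □p is T, p is T. ✓
v: □p is T, p is F. ✗
w: □p is T, p is T. ✓
x: □p is F, p is F. ✗
— 2 worlds.

3 and 2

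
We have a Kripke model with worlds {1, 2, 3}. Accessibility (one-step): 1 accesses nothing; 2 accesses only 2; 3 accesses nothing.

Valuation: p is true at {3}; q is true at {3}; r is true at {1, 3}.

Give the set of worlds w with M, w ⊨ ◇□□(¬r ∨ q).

1: no successors, so ◇□□(¬r ∨ q) fails. ✗
2: successors {2}; □□(¬r ∨ q) there: 2:T. ✓
3: no successors, so ◇□□(¬r ∨ q) fails. ✗

{2}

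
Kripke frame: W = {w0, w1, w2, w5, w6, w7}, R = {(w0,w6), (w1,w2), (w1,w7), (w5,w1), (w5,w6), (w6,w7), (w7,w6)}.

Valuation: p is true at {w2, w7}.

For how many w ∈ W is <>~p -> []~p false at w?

0

w0: <>~p is T, []~p is T. ✓
w1: <>~p is F, []~p is F. ✓
w2: <>~p is F, []~p is T. ✓
w5: <>~p is T, []~p is T. ✓
w6: <>~p is F, []~p is F. ✓
w7: <>~p is T, []~p is T. ✓
Satisfying worlds: {w0, w1, w2, w5, w6, w7}.
So <>~p -> []~p fails at the other 0 worlds.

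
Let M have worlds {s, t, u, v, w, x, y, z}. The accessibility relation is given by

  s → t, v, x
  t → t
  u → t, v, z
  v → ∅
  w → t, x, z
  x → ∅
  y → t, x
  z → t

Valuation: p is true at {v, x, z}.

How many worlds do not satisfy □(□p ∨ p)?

6

s: successors {t, v, x}; □p ∨ p there: t:F, v:T, x:T. ✗
t: successors {t}; □p ∨ p there: t:F. ✗
u: successors {t, v, z}; □p ∨ p there: t:F, v:T, z:T. ✗
v: no successors, so □(□p ∨ p) holds vacuously. ✓
w: successors {t, x, z}; □p ∨ p there: t:F, x:T, z:T. ✗
x: no successors, so □(□p ∨ p) holds vacuously. ✓
y: successors {t, x}; □p ∨ p there: t:F, x:T. ✗
z: successors {t}; □p ∨ p there: t:F. ✗
Satisfying worlds: {v, x}.
So □(□p ∨ p) fails at the other 6 worlds.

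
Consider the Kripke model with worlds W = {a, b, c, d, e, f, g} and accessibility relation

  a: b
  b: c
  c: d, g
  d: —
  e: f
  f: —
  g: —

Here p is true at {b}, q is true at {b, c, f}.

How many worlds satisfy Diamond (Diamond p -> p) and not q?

2

a: Diamond (Diamond p -> p) is T, not q is T. ✓
b: Diamond (Diamond p -> p) is T, not q is F. ✗
c: Diamond (Diamond p -> p) is T, not q is F. ✗
d: Diamond (Diamond p -> p) is F, not q is T. ✗
e: Diamond (Diamond p -> p) is T, not q is T. ✓
f: Diamond (Diamond p -> p) is F, not q is F. ✗
g: Diamond (Diamond p -> p) is F, not q is T. ✗
Satisfying worlds: {a, e}.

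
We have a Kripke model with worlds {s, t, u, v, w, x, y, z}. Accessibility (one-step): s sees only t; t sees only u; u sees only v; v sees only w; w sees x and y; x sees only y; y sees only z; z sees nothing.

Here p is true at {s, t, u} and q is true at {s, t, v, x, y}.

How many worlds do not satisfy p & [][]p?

7

s: p is T, [][]p is T. ✓
t: p is T, [][]p is F. ✗
u: p is T, [][]p is F. ✗
v: p is F, [][]p is F. ✗
w: p is F, [][]p is F. ✗
x: p is F, [][]p is F. ✗
y: p is F, [][]p is T. ✗
z: p is F, [][]p is T. ✗
Satisfying worlds: {s}.
So p & [][]p fails at the other 7 worlds.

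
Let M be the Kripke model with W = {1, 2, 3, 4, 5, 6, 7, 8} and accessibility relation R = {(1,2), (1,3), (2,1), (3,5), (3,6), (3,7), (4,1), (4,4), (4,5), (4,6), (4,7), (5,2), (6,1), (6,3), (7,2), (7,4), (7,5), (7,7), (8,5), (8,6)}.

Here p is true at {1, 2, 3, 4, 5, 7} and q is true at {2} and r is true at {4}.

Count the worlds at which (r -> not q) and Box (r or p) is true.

1: r -> not q is T, Box (r or p) is T. ✓
2: r -> not q is T, Box (r or p) is T. ✓
3: r -> not q is T, Box (r or p) is F. ✗
4: r -> not q is T, Box (r or p) is F. ✗
5: r -> not q is T, Box (r or p) is T. ✓
6: r -> not q is T, Box (r or p) is T. ✓
7: r -> not q is T, Box (r or p) is T. ✓
8: r -> not q is T, Box (r or p) is F. ✗
Satisfying worlds: {1, 2, 5, 6, 7}.

5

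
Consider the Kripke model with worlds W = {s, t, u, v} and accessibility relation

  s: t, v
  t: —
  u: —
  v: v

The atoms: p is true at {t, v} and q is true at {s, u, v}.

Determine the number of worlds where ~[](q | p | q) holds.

0

s: [](q | p | q) is T. ✗
t: [](q | p | q) is T. ✗
u: [](q | p | q) is T. ✗
v: [](q | p | q) is T. ✗
Satisfying worlds: ∅.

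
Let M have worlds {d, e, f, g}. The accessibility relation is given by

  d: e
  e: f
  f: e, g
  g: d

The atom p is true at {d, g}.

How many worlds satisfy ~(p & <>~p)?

d: p & <>~p is T. ✗
e: p & <>~p is F. ✓
f: p & <>~p is F. ✓
g: p & <>~p is F. ✓
Satisfying worlds: {e, f, g}.

3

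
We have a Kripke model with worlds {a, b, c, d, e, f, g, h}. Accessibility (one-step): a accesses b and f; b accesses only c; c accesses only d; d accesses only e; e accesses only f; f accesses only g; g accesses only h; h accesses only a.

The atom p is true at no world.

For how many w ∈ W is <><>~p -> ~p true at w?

a: <><>~p is T, ~p is T. ✓
b: <><>~p is T, ~p is T. ✓
c: <><>~p is T, ~p is T. ✓
d: <><>~p is T, ~p is T. ✓
e: <><>~p is T, ~p is T. ✓
f: <><>~p is T, ~p is T. ✓
g: <><>~p is T, ~p is T. ✓
h: <><>~p is T, ~p is T. ✓
Satisfying worlds: {a, b, c, d, e, f, g, h}.

8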